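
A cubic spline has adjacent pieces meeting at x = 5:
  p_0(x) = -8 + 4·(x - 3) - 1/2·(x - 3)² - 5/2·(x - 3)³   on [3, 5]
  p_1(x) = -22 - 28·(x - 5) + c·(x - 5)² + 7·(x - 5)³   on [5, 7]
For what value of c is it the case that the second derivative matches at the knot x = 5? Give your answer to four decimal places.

-15.5000

p_0''(x) = -1 - 15·(x - 3), so p_0''(5) = -31. On the right, p_1''(5) = 2c, so c = -31/2.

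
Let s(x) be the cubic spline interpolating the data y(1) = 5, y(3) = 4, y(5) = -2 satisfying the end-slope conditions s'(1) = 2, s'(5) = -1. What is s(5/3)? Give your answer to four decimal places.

5.7593

Let M_i = s''(x_i). Step sizes h_i = 2, 2; slopes of the chords Δ_i = (y_(i+1) - y_i)/h_i = -1/2, -3.
  2·M_0 + 8·M_1 + 2·M_2 = 6(Δ_1 - Δ_0) = -15
Clamped end conditions give two more equations: 2h_0·M_0 + h_0·M_1 = 6(Δ_0 - s'(1)) = -15 and h_1·M_1 + 2h_1·M_2 = 6(s'(5) - Δ_1) = 12.
Forward elimination and back-substitution give M_0 = -21/8, M_1 = -9/4, M_2 = 33/8.
On [1, 3], s(x) = 5 + 2·(x - 1) - 21/16·(x - 1)² + 1/32·(x - 1)³.
With (x - 1) = 2/3: s(5/3) = 311/54.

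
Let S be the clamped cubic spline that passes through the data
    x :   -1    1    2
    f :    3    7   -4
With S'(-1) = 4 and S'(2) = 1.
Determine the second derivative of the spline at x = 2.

Let M_i = S''(x_i). Step sizes h_i = 2, 1; slopes of the chords Δ_i = (y_(i+1) - y_i)/h_i = 2, -11.
  2·M_0 + 6·M_1 + 1·M_2 = 6(Δ_1 - Δ_0) = -78
Clamped end conditions give two more equations: 2h_0·M_0 + h_0·M_1 = 6(Δ_0 - S'(-1)) = -12 and h_1·M_1 + 2h_1·M_2 = 6(S'(2) - Δ_1) = 72.
Hence M_0 = 9, M_1 = -24, M_2 = 48.

48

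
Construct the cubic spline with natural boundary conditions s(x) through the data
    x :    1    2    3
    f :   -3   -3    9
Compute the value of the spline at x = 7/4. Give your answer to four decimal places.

Put m_i = s'' at the i-th knot. Here h = (1, 1) and Δ = (0, 12), so the interior equations h_(i-1)·m_(i-1) + 2(h_(i-1)+h_i)·m_i + h_i·m_(i+1) = 6(Δ_i − Δ_(i-1)) read
  1·m_0 + 4·m_1 + 1·m_2 = 6(Δ_1 - Δ_0) = 72
Natural end conditions: m_0 = m_2 = 0.
Solving the tridiagonal system: m_0 = 0, m_1 = 18, m_2 = 0.
On [1, 2], s(x) = -3 - 3·(x - 1) + 0·(x - 1)² + 3·(x - 1)³.
With (x - 1) = 3/4: s(7/4) = -255/64.

-3.9844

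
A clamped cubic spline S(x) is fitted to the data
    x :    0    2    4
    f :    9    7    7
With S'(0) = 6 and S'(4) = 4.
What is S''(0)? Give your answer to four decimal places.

-11.7500

With σ_i denoting the second derivative at x_i, h_i = 2, 2, and Δ_i = (y_(i+1) − y_i)/h_i = -1, 0:
  2·σ_0 + 8·σ_1 + 2·σ_2 = 6(Δ_1 - Δ_0) = 6
Clamped end conditions give two more equations: 2h_0·σ_0 + h_0·σ_1 = 6(Δ_0 - S'(0)) = -42 and h_1·σ_1 + 2h_1·σ_2 = 6(S'(4) - Δ_1) = 24.
Forward elimination and back-substitution give σ_0 = -47/4, σ_1 = 5/2, σ_2 = 19/4.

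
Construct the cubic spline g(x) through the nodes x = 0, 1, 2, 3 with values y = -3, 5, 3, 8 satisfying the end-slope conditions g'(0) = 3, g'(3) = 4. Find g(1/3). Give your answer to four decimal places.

Let M_i = g''(x_i). Step sizes h_i = 1, 1, 1; slopes of the chords Δ_i = (y_(i+1) - y_i)/h_i = 8, -2, 5.
  1·M_0 + 4·M_1 + 1·M_2 = 6(Δ_1 - Δ_0) = -60
  1·M_1 + 4·M_2 + 1·M_3 = 6(Δ_2 - Δ_1) = 42
Clamped end conditions give two more equations: 2h_0·M_0 + h_0·M_1 = 6(Δ_0 - g'(0)) = 30 and h_2·M_2 + 2h_2·M_3 = 6(g'(3) - Δ_2) = -6.
Solving the tridiagonal system: M_0 = 86/3, M_1 = -82/3, M_2 = 62/3, M_3 = -40/3.
On [0, 1], g(x) = -3 + 3·x + 43/3·x² - 28/3·x³.
With x = 1/3: g(1/3) = -61/81.

-0.7531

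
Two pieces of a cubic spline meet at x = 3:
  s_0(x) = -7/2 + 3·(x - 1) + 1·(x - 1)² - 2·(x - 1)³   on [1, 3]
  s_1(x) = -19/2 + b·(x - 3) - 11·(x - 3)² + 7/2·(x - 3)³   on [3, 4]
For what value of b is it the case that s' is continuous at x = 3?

-17

s_0'(x) = 3 + 2·(x - 1) - 6·(x - 1)², so s_0'(3) = -17. On the right, s_1'(3) = b, so b = -17.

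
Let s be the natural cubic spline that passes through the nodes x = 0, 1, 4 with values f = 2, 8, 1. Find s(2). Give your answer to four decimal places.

9.1389

Let M_i = s''(x_i). Step sizes h_i = 1, 3; slopes of the chords Δ_i = (y_(i+1) - y_i)/h_i = 6, -7/3.
  1·M_0 + 8·M_1 + 3·M_2 = 6(Δ_1 - Δ_0) = -50
Natural end conditions: M_0 = M_2 = 0.
Solving: M_0 = 0, M_1 = -25/4, M_2 = 0.
On [1, 4], s(x) = 8 + 47/12·(x - 1) - 25/8·(x - 1)² + 25/72·(x - 1)³.
With (x - 1) = 1: s(2) = 329/36.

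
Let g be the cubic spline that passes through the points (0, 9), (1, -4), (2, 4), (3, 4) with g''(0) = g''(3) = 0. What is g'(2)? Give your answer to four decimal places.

Let m_i = g''(x_i). Step sizes h_i = 1, 1, 1; slopes of the chords Δ_i = (y_(i+1) - y_i)/h_i = -13, 8, 0.
  1·m_0 + 4·m_1 + 1·m_2 = 6(Δ_1 - Δ_0) = 126
  1·m_1 + 4·m_2 + 1·m_3 = 6(Δ_2 - Δ_1) = -48
Natural end conditions: m_0 = m_3 = 0.
Solving the tridiagonal system: m_0 = 0, m_1 = 184/5, m_2 = -106/5, m_3 = 0.
On [2, 3], g'(x) = b_2 + 2c_2·(x - 2) + 3d_2·(x - 2)² with b_2 = Δ_2 - h_2(2m_2 + m_3)/6 = 106/15, c_2 = m_2/2 = -53/5, d_2 = (m_3 - m_2)/(6h_2) = 53/15. So g'(2) = 106/15.

7.0667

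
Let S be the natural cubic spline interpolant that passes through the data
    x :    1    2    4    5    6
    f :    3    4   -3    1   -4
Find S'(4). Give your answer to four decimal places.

Write M_i for S''(x_i). With h_i = 1, 2, 1, 1 and divided differences Δ_i = 1, -7/2, 4, -5, the continuity of S' gives the tridiagonal system
  1·M_0 + 6·M_1 + 2·M_2 = 6(Δ_1 - Δ_0) = -27
  2·M_1 + 6·M_2 + 1·M_3 = 6(Δ_2 - Δ_1) = 45
  1·M_2 + 4·M_3 + 1·M_4 = 6(Δ_3 - Δ_2) = -54
Natural end conditions: M_0 = M_4 = 0.
Solving: M_0 = 0, M_1 = -1089/122, M_2 = 810/61, M_3 = -1026/61, M_4 = 0.
On [4, 5], S'(x) = b_2 + 2c_2·(x - 4) + 3d_2·(x - 4)² with b_2 = Δ_2 - h_2(2M_2 + M_3)/6 = 145/61, c_2 = M_2/2 = 405/61, d_2 = (M_3 - M_2)/(6h_2) = -306/61. So S'(4) = 145/61.

2.3770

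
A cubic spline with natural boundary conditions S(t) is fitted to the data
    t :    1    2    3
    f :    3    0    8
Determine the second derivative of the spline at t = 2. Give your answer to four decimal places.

16.5000

Write M_i for S''(x_i). With h_i = 1, 1 and divided differences Δ_i = -3, 8, the continuity of S' gives the tridiagonal system
  1·M_0 + 4·M_1 + 1·M_2 = 6(Δ_1 - Δ_0) = 66
Natural end conditions: M_0 = M_2 = 0.
Solving: M_0 = 0, M_1 = 33/2, M_2 = 0.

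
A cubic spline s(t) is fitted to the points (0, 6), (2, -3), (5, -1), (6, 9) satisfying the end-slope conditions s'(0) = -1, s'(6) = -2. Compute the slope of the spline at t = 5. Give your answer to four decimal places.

12.9936

Put M_i = s'' at the i-th knot. Here h = (2, 3, 1) and Δ = (-9/2, 2/3, 10), so the interior equations h_(i-1)·M_(i-1) + 2(h_(i-1)+h_i)·M_i + h_i·M_(i+1) = 6(Δ_i − Δ_(i-1)) read
  2·M_0 + 10·M_1 + 3·M_2 = 6(Δ_1 - Δ_0) = 31
  3·M_1 + 8·M_2 + 1·M_3 = 6(Δ_2 - Δ_1) = 56
Clamped end conditions give two more equations: 2h_0·M_0 + h_0·M_1 = 6(Δ_0 - s'(0)) = -21 and h_2·M_2 + 2h_2·M_3 = 6(s'(6) - Δ_2) = -72.
Solving: M_0 = -433/78, M_1 = 47/78, M_2 = 469/39, M_3 = -3277/78.
On [5, 6], s'(t) = b_2 + 2c_2·(t - 5) + 3d_2·(t - 5)² with b_2 = Δ_2 - h_2(2M_2 + M_3)/6 = 2027/156, c_2 = M_2/2 = 469/78, d_2 = (M_3 - M_2)/(6h_2) = -1405/156. So s'(5) = 2027/156.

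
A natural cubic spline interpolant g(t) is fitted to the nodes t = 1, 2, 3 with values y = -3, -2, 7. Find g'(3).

11

Let M_i = g''(x_i). Step sizes h_i = 1, 1; slopes of the chords Δ_i = (y_(i+1) - y_i)/h_i = 1, 9.
  1·M_0 + 4·M_1 + 1·M_2 = 6(Δ_1 - Δ_0) = 48
Natural end conditions: M_0 = M_2 = 0.
Solving: M_0 = 0, M_1 = 12, M_2 = 0.
On [2, 3], g'(t) = b_1 + 2c_1·(t - 2) + 3d_1·(t - 2)² with b_1 = Δ_1 - h_1(2M_1 + M_2)/6 = 5, c_1 = M_1/2 = 6, d_1 = (M_2 - M_1)/(6h_1) = -2. So g'(3) = 11.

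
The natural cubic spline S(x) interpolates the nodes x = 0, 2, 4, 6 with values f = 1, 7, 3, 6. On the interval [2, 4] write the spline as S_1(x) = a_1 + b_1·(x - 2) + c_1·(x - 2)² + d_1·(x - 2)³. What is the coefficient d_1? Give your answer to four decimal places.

0.7083

With M_i denoting the second derivative at x_i, h_i = 2, 2, 2, and Δ_i = (y_(i+1) − y_i)/h_i = 3, -2, 3/2:
  2·M_0 + 8·M_1 + 2·M_2 = 6(Δ_1 - Δ_0) = -30
  2·M_1 + 8·M_2 + 2·M_3 = 6(Δ_2 - Δ_1) = 21
Natural end conditions: M_0 = M_3 = 0.
Forward elimination and back-substitution give M_0 = 0, M_1 = -47/10, M_2 = 19/5, M_3 = 0.
On [2, 4], with S_1(x) = a_1 + b_1·(x - 2) + c_1·(x - 2)² + d_1·(x - 2)³: c_1 = M_1/2 = -47/20, d_1 = (M_2 - M_1)/(6h_1) = 17/24, b_1 = Δ_1 - h_1(2M_1 + M_2)/6 = -2/15.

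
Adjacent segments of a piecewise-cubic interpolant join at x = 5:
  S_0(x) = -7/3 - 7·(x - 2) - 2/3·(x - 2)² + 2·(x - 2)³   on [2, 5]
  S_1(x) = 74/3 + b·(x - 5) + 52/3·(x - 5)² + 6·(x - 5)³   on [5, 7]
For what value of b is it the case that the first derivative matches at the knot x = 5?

43

S_0'(x) = -7 - 4/3·(x - 2) + 6·(x - 2)², so S_0'(5) = 43. On the right, S_1'(5) = b, so b = 43.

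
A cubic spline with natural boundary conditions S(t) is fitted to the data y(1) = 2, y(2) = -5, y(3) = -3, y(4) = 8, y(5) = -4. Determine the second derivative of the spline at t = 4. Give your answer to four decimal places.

-39.8571

Write m_i for S''(x_i). With h_i = 1, 1, 1, 1 and divided differences Δ_i = -7, 2, 11, -12, the continuity of S' gives the tridiagonal system
  1·m_0 + 4·m_1 + 1·m_2 = 6(Δ_1 - Δ_0) = 54
  1·m_1 + 4·m_2 + 1·m_3 = 6(Δ_2 - Δ_1) = 54
  1·m_2 + 4·m_3 + 1·m_4 = 6(Δ_3 - Δ_2) = -138
Natural end conditions: m_0 = m_4 = 0.
Forward elimination and back-substitution give m_0 = 0, m_1 = 57/7, m_2 = 150/7, m_3 = -279/7, m_4 = 0.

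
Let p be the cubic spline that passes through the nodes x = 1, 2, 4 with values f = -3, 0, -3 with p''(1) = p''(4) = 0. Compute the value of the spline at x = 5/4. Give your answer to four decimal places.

-2.0742

Write m_i for p''(x_i). With h_i = 1, 2 and divided differences Δ_i = 3, -3/2, the continuity of p' gives the tridiagonal system
  1·m_0 + 6·m_1 + 2·m_2 = 6(Δ_1 - Δ_0) = -27
Natural end conditions: m_0 = m_2 = 0.
Solving: m_0 = 0, m_1 = -9/2, m_2 = 0.
On [1, 2], p(x) = -3 + 15/4·(x - 1) + 0·(x - 1)² - 3/4·(x - 1)³.
With (x - 1) = 1/4: p(5/4) = -531/256.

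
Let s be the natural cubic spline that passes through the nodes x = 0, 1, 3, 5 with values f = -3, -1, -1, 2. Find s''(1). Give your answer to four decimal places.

Put σ_i = s'' at the i-th knot. Here h = (1, 2, 2) and Δ = (2, 0, 3/2), so the interior equations h_(i-1)·σ_(i-1) + 2(h_(i-1)+h_i)·σ_i + h_i·σ_(i+1) = 6(Δ_i − Δ_(i-1)) read
  1·σ_0 + 6·σ_1 + 2·σ_2 = 6(Δ_1 - Δ_0) = -12
  2·σ_1 + 8·σ_2 + 2·σ_3 = 6(Δ_2 - Δ_1) = 9
Natural end conditions: σ_0 = σ_3 = 0.
Forward elimination and back-substitution give σ_0 = 0, σ_1 = -57/22, σ_2 = 39/22, σ_3 = 0.

-2.5909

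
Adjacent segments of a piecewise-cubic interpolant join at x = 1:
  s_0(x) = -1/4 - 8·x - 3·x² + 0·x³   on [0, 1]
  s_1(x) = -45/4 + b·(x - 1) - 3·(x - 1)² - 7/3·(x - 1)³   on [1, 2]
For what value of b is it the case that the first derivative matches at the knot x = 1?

-14

s_0'(x) = -8 - 6·x + 0·x², so s_0'(1) = -14. On the right, s_1'(1) = b, so b = -14.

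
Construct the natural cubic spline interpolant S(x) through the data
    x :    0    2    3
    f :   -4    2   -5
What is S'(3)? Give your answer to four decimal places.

-8.6667

Write m_i for S''(x_i). With h_i = 2, 1 and divided differences Δ_i = 3, -7, the continuity of S' gives the tridiagonal system
  2·m_0 + 6·m_1 + 1·m_2 = 6(Δ_1 - Δ_0) = -60
Natural end conditions: m_0 = m_2 = 0.
Solving: m_0 = 0, m_1 = -10, m_2 = 0.
On [2, 3], S'(x) = b_1 + 2c_1·(x - 2) + 3d_1·(x - 2)² with b_1 = Δ_1 - h_1(2m_1 + m_2)/6 = -11/3, c_1 = m_1/2 = -5, d_1 = (m_2 - m_1)/(6h_1) = 5/3. So S'(3) = -26/3.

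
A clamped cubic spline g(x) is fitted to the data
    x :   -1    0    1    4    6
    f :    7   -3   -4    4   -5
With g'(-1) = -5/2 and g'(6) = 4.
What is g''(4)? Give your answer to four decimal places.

-8.7518

Let M_i = g''(x_i). Step sizes h_i = 1, 1, 3, 2; slopes of the chords Δ_i = (y_(i+1) - y_i)/h_i = -10, -1, 8/3, -9/2.
  1·M_0 + 4·M_1 + 1·M_2 = 6(Δ_1 - Δ_0) = 54
  1·M_1 + 8·M_2 + 3·M_3 = 6(Δ_2 - Δ_1) = 22
  3·M_2 + 10·M_3 + 2·M_4 = 6(Δ_3 - Δ_2) = -43
Clamped end conditions give two more equations: 2h_0·M_0 + h_0·M_1 = 6(Δ_0 - g'(-1)) = -45 and h_3·M_3 + 2h_3·M_4 = 6(g'(6) - Δ_3) = 51.
Forward elimination and back-substitution give M_0 = -9289/282, M_1 = 2944/141, M_2 = 965/282, M_3 = -1234/141, M_4 = 9659/564.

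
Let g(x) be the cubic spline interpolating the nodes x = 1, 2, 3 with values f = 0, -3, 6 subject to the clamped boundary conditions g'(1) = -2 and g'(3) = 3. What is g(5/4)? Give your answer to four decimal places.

With M_i denoting the second derivative at x_i, h_i = 1, 1, and Δ_i = (y_(i+1) − y_i)/h_i = -3, 9:
  1·M_0 + 4·M_1 + 1·M_2 = 6(Δ_1 - Δ_0) = 72
Clamped end conditions give two more equations: 2h_0·M_0 + h_0·M_1 = 6(Δ_0 - g'(1)) = -6 and h_1·M_1 + 2h_1·M_2 = 6(g'(3) - Δ_1) = -36.
Solving the tridiagonal system: M_0 = -37/2, M_1 = 31, M_2 = -67/2.
On [1, 2], g(x) = 0 - 2·(x - 1) - 37/4·(x - 1)² + 33/4·(x - 1)³.
With (x - 1) = 1/4: g(5/4) = -243/256.

-0.9492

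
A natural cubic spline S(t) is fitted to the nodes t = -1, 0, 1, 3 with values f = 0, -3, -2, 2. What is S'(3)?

Put M_i = S'' at the i-th knot. Here h = (1, 1, 2) and Δ = (-3, 1, 2), so the interior equations h_(i-1)·M_(i-1) + 2(h_(i-1)+h_i)·M_i + h_i·M_(i+1) = 6(Δ_i − Δ_(i-1)) read
  1·M_0 + 4·M_1 + 1·M_2 = 6(Δ_1 - Δ_0) = 24
  1·M_1 + 6·M_2 + 2·M_3 = 6(Δ_2 - Δ_1) = 6
Natural end conditions: M_0 = M_3 = 0.
Solving: M_0 = 0, M_1 = 6, M_2 = 0, M_3 = 0.
On [1, 3], S'(t) = b_2 + 2c_2·(t - 1) + 3d_2·(t - 1)² with b_2 = Δ_2 - h_2(2M_2 + M_3)/6 = 2, c_2 = M_2/2 = 0, d_2 = (M_3 - M_2)/(6h_2) = 0. So S'(3) = 2.

2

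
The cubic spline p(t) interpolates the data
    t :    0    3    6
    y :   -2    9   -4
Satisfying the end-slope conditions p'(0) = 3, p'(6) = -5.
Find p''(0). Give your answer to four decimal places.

Let σ_i = p''(x_i). Step sizes h_i = 3, 3; slopes of the chords Δ_i = (y_(i+1) - y_i)/h_i = 11/3, -13/3.
  3·σ_0 + 12·σ_1 + 3·σ_2 = 6(Δ_1 - Δ_0) = -48
Clamped end conditions give two more equations: 2h_0·σ_0 + h_0·σ_1 = 6(Δ_0 - p'(0)) = 4 and h_1·σ_1 + 2h_1·σ_2 = 6(p'(6) - Δ_1) = -4.
Forward elimination and back-substitution give σ_0 = 10/3, σ_1 = -16/3, σ_2 = 2.

3.3333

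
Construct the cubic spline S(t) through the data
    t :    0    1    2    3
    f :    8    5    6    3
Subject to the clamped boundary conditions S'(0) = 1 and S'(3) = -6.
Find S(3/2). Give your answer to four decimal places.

With σ_i denoting the second derivative at x_i, h_i = 1, 1, 1, and Δ_i = (y_(i+1) − y_i)/h_i = -3, 1, -3:
  1·σ_0 + 4·σ_1 + 1·σ_2 = 6(Δ_1 - Δ_0) = 24
  1·σ_1 + 4·σ_2 + 1·σ_3 = 6(Δ_2 - Δ_1) = -24
Clamped end conditions give two more equations: 2h_0·σ_0 + h_0·σ_1 = 6(Δ_0 - S'(0)) = -24 and h_2·σ_2 + 2h_2·σ_3 = 6(S'(3) - Δ_2) = -18.
Hence σ_0 = -274/15, σ_1 = 188/15, σ_2 = -118/15, σ_3 = -76/15.
On [1, 2], S(t) = 5 - 28/15·(t - 1) + 94/15·(t - 1)² - 17/5·(t - 1)³.
With (t - 1) = 1/2: S(3/2) = 125/24.

5.2083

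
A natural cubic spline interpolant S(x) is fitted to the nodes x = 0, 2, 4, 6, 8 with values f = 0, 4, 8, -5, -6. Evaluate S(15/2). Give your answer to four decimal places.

Put σ_i = S'' at the i-th knot. Here h = (2, 2, 2, 2) and Δ = (2, 2, -13/2, -1/2), so the interior equations h_(i-1)·σ_(i-1) + 2(h_(i-1)+h_i)·σ_i + h_i·σ_(i+1) = 6(Δ_i − Δ_(i-1)) read
  2·σ_0 + 8·σ_1 + 2·σ_2 = 6(Δ_1 - Δ_0) = 0
  2·σ_1 + 8·σ_2 + 2·σ_3 = 6(Δ_2 - Δ_1) = -51
  2·σ_2 + 8·σ_3 + 2·σ_4 = 6(Δ_3 - Δ_2) = 36
Natural end conditions: σ_0 = σ_4 = 0.
Solving: σ_0 = 0, σ_1 = 15/7, σ_2 = -60/7, σ_3 = 93/14, σ_4 = 0.
On [6, 8], S(x) = -5 - 69/14·(x - 6) + 93/28·(x - 6)² - 31/56·(x - 6)³.
With (x - 6) = 3/2: S(15/2) = -3041/448.

-6.7879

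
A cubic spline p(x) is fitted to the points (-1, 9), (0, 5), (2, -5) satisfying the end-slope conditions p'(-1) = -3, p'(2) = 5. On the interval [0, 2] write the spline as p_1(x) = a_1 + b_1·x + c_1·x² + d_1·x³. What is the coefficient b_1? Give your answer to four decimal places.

Write m_i for p''(x_i). With h_i = 1, 2 and divided differences Δ_i = -4, -5, the continuity of p' gives the tridiagonal system
  1·m_0 + 6·m_1 + 2·m_2 = 6(Δ_1 - Δ_0) = -6
Clamped end conditions give two more equations: 2h_0·m_0 + h_0·m_1 = 6(Δ_0 - p'(-1)) = -6 and h_1·m_1 + 2h_1·m_2 = 6(p'(2) - Δ_1) = 60.
Forward elimination and back-substitution give m_0 = 2/3, m_1 = -22/3, m_2 = 56/3.
On [0, 2], with p_1(x) = a_1 + b_1·x + c_1·x² + d_1·x³: c_1 = m_1/2 = -11/3, d_1 = (m_2 - m_1)/(6h_1) = 13/6, b_1 = Δ_1 - h_1(2m_1 + m_2)/6 = -19/3.

-6.3333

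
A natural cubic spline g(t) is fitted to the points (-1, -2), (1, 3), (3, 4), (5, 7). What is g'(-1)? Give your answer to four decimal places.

3.1000

Write σ_i for g''(x_i). With h_i = 2, 2, 2 and divided differences Δ_i = 5/2, 1/2, 3/2, the continuity of g' gives the tridiagonal system
  2·σ_0 + 8·σ_1 + 2·σ_2 = 6(Δ_1 - Δ_0) = -12
  2·σ_1 + 8·σ_2 + 2·σ_3 = 6(Δ_2 - Δ_1) = 6
Natural end conditions: σ_0 = σ_3 = 0.
Hence σ_0 = 0, σ_1 = -9/5, σ_2 = 6/5, σ_3 = 0.
On [-1, 1], g'(t) = b_0 + 2c_0·(t + 1) + 3d_0·(t + 1)² with b_0 = Δ_0 - h_0(2σ_0 + σ_1)/6 = 31/10, c_0 = σ_0/2 = 0, d_0 = (σ_1 - σ_0)/(6h_0) = -3/20. So g'(-1) = 31/10.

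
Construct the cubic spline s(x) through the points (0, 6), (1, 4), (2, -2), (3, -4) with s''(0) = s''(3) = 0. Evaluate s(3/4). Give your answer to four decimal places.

Write M_i for s''(x_i). With h_i = 1, 1, 1 and divided differences Δ_i = -2, -6, -2, the continuity of s' gives the tridiagonal system
  1·M_0 + 4·M_1 + 1·M_2 = 6(Δ_1 - Δ_0) = -24
  1·M_1 + 4·M_2 + 1·M_3 = 6(Δ_2 - Δ_1) = 24
Natural end conditions: M_0 = M_3 = 0.
Solving the tridiagonal system: M_0 = 0, M_1 = -8, M_2 = 8, M_3 = 0.
On [0, 1], s(x) = 6 - 2/3·x + 0·x² - 4/3·x³.
With x = 3/4: s(3/4) = 79/16.

4.9375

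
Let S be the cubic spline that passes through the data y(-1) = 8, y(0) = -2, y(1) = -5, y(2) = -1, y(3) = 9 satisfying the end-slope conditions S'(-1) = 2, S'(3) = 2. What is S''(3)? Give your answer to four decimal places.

With m_i denoting the second derivative at x_i, h_i = 1, 1, 1, 1, and Δ_i = (y_(i+1) − y_i)/h_i = -10, -3, 4, 10:
  1·m_0 + 4·m_1 + 1·m_2 = 6(Δ_1 - Δ_0) = 42
  1·m_1 + 4·m_2 + 1·m_3 = 6(Δ_2 - Δ_1) = 42
  1·m_2 + 4·m_3 + 1·m_4 = 6(Δ_3 - Δ_2) = 36
Clamped end conditions give two more equations: 2h_0·m_0 + h_0·m_1 = 6(Δ_0 - S'(-1)) = -72 and h_3·m_3 + 2h_3·m_4 = 6(S'(3) - Δ_3) = -48.
Solving: m_0 = -1317/28, m_1 = 309/14, m_2 = 3/4, m_3 = 237/14, m_4 = -909/28.

-32.4643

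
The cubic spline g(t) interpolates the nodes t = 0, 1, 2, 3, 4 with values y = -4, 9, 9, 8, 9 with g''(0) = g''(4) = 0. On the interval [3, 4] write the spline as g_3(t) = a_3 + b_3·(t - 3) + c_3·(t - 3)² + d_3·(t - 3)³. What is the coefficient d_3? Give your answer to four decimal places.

-0.3750

Let M_i = g''(x_i). Step sizes h_i = 1, 1, 1, 1; slopes of the chords Δ_i = (y_(i+1) - y_i)/h_i = 13, 0, -1, 1.
  1·M_0 + 4·M_1 + 1·M_2 = 6(Δ_1 - Δ_0) = -78
  1·M_1 + 4·M_2 + 1·M_3 = 6(Δ_2 - Δ_1) = -6
  1·M_2 + 4·M_3 + 1·M_4 = 6(Δ_3 - Δ_2) = 12
Natural end conditions: M_0 = M_4 = 0.
Forward elimination and back-substitution give M_0 = 0, M_1 = -81/4, M_2 = 3, M_3 = 9/4, M_4 = 0.
On [3, 4], with g_3(t) = a_3 + b_3·(t - 3) + c_3·(t - 3)² + d_3·(t - 3)³: c_3 = M_3/2 = 9/8, d_3 = (M_4 - M_3)/(6h_3) = -3/8, b_3 = Δ_3 - h_3(2M_3 + M_4)/6 = 1/4.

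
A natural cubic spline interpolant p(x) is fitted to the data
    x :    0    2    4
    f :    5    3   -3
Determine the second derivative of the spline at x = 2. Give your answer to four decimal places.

-1.5000

Let σ_i = p''(x_i). Step sizes h_i = 2, 2; slopes of the chords Δ_i = (y_(i+1) - y_i)/h_i = -1, -3.
  2·σ_0 + 8·σ_1 + 2·σ_2 = 6(Δ_1 - Δ_0) = -12
Natural end conditions: σ_0 = σ_2 = 0.
Forward elimination and back-substitution give σ_0 = 0, σ_1 = -3/2, σ_2 = 0.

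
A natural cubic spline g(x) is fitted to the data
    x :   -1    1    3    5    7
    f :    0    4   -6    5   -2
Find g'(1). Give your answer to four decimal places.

-3.5714

Write M_i for g''(x_i). With h_i = 2, 2, 2, 2 and divided differences Δ_i = 2, -5, 11/2, -7/2, the continuity of g' gives the tridiagonal system
  2·M_0 + 8·M_1 + 2·M_2 = 6(Δ_1 - Δ_0) = -42
  2·M_1 + 8·M_2 + 2·M_3 = 6(Δ_2 - Δ_1) = 63
  2·M_2 + 8·M_3 + 2·M_4 = 6(Δ_3 - Δ_2) = -54
Natural end conditions: M_0 = M_4 = 0.
Hence M_0 = 0, M_1 = -117/14, M_2 = 87/7, M_3 = -69/7, M_4 = 0.
On [1, 3], g'(x) = b_1 + 2c_1·(x - 1) + 3d_1·(x - 1)² with b_1 = Δ_1 - h_1(2M_1 + M_2)/6 = -25/7, c_1 = M_1/2 = -117/28, d_1 = (M_2 - M_1)/(6h_1) = 97/56. So g'(1) = -25/7.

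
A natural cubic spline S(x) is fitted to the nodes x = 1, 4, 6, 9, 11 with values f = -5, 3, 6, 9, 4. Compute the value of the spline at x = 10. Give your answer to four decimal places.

Write m_i for S''(x_i). With h_i = 3, 2, 3, 2 and divided differences Δ_i = 8/3, 3/2, 1, -5/2, the continuity of S' gives the tridiagonal system
  3·m_0 + 10·m_1 + 2·m_2 = 6(Δ_1 - Δ_0) = -7
  2·m_1 + 10·m_2 + 3·m_3 = 6(Δ_2 - Δ_1) = -3
  3·m_2 + 10·m_3 + 2·m_4 = 6(Δ_3 - Δ_2) = -21
Natural end conditions: m_0 = m_4 = 0.
Forward elimination and back-substitution give m_0 = 0, m_1 = -703/870, m_2 = 47/87, m_3 = -328/145, m_4 = 0.
On [9, 11], S(x) = 9 - 863/870·(x - 9) - 164/145·(x - 9)² + 82/435·(x - 9)³.
With (x - 9) = 1: S(10) = 2049/290.

7.0655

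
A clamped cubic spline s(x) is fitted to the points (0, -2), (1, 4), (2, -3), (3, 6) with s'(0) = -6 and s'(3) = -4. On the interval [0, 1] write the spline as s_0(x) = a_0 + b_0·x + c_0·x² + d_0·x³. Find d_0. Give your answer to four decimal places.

-17.8667

Write m_i for s''(x_i). With h_i = 1, 1, 1 and divided differences Δ_i = 6, -7, 9, the continuity of s' gives the tridiagonal system
  1·m_0 + 4·m_1 + 1·m_2 = 6(Δ_1 - Δ_0) = -78
  1·m_1 + 4·m_2 + 1·m_3 = 6(Δ_2 - Δ_1) = 96
Clamped end conditions give two more equations: 2h_0·m_0 + h_0·m_1 = 6(Δ_0 - s'(0)) = 72 and h_2·m_2 + 2h_2·m_3 = 6(s'(3) - Δ_2) = -78.
Hence m_0 = 896/15, m_1 = -712/15, m_2 = 782/15, m_3 = -976/15.
On [0, 1], with s_0(x) = a_0 + b_0·x + c_0·x² + d_0·x³: c_0 = m_0/2 = 448/15, d_0 = (m_1 - m_0)/(6h_0) = -268/15, b_0 = Δ_0 - h_0(2m_0 + m_1)/6 = -6.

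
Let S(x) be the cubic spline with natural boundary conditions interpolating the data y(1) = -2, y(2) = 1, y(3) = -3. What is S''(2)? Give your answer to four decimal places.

-10.5000

Put M_i = S'' at the i-th knot. Here h = (1, 1) and Δ = (3, -4), so the interior equations h_(i-1)·M_(i-1) + 2(h_(i-1)+h_i)·M_i + h_i·M_(i+1) = 6(Δ_i − Δ_(i-1)) read
  1·M_0 + 4·M_1 + 1·M_2 = 6(Δ_1 - Δ_0) = -42
Natural end conditions: M_0 = M_2 = 0.
Solving the tridiagonal system: M_0 = 0, M_1 = -21/2, M_2 = 0.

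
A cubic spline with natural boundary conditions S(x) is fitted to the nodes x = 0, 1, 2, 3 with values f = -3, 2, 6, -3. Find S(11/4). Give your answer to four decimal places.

0.0469

With M_i denoting the second derivative at x_i, h_i = 1, 1, 1, and Δ_i = (y_(i+1) − y_i)/h_i = 5, 4, -9:
  1·M_0 + 4·M_1 + 1·M_2 = 6(Δ_1 - Δ_0) = -6
  1·M_1 + 4·M_2 + 1·M_3 = 6(Δ_2 - Δ_1) = -78
Natural end conditions: M_0 = M_3 = 0.
Forward elimination and back-substitution give M_0 = 0, M_1 = 18/5, M_2 = -102/5, M_3 = 0.
On [2, 3], S(x) = 6 - 11/5·(x - 2) - 51/5·(x - 2)² + 17/5·(x - 2)³.
With (x - 2) = 3/4: S(11/4) = 3/64.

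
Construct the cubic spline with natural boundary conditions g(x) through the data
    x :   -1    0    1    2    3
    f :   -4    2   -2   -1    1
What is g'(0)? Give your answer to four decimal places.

Put σ_i = g'' at the i-th knot. Here h = (1, 1, 1, 1) and Δ = (6, -4, 1, 2), so the interior equations h_(i-1)·σ_(i-1) + 2(h_(i-1)+h_i)·σ_i + h_i·σ_(i+1) = 6(Δ_i − Δ_(i-1)) read
  1·σ_0 + 4·σ_1 + 1·σ_2 = 6(Δ_1 - Δ_0) = -60
  1·σ_1 + 4·σ_2 + 1·σ_3 = 6(Δ_2 - Δ_1) = 30
  1·σ_2 + 4·σ_3 + 1·σ_4 = 6(Δ_3 - Δ_2) = 6
Natural end conditions: σ_0 = σ_4 = 0.
Solving: σ_0 = 0, σ_1 = -507/28, σ_2 = 87/7, σ_3 = -45/28, σ_4 = 0.
On [0, 1], g'(x) = b_1 + 2c_1·x + 3d_1·x² with b_1 = Δ_1 - h_1(2σ_1 + σ_2)/6 = -1/28, c_1 = σ_1/2 = -507/56, d_1 = (σ_2 - σ_1)/(6h_1) = 285/56. So g'(0) = -1/28.

-0.0357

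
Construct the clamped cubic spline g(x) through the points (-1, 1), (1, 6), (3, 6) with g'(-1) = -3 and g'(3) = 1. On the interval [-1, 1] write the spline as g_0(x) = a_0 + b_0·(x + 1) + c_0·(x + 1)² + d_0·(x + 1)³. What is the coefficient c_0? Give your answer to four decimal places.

Put M_i = g'' at the i-th knot. Here h = (2, 2) and Δ = (5/2, 0), so the interior equations h_(i-1)·M_(i-1) + 2(h_(i-1)+h_i)·M_i + h_i·M_(i+1) = 6(Δ_i − Δ_(i-1)) read
  2·M_0 + 8·M_1 + 2·M_2 = 6(Δ_1 - Δ_0) = -15
Clamped end conditions give two more equations: 2h_0·M_0 + h_0·M_1 = 6(Δ_0 - g'(-1)) = 33 and h_1·M_1 + 2h_1·M_2 = 6(g'(3) - Δ_1) = 6.
Hence M_0 = 89/8, M_1 = -23/4, M_2 = 35/8.
On [-1, 1], with g_0(x) = a_0 + b_0·(x + 1) + c_0·(x + 1)² + d_0·(x + 1)³: c_0 = M_0/2 = 89/16, d_0 = (M_1 - M_0)/(6h_0) = -45/32, b_0 = Δ_0 - h_0(2M_0 + M_1)/6 = -3.

5.5625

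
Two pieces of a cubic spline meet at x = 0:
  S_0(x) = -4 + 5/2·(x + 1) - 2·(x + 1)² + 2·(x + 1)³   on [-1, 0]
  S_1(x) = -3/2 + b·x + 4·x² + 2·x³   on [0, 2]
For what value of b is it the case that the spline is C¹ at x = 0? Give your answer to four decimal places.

S_0'(x) = 5/2 - 4·(x + 1) + 6·(x + 1)², so S_0'(0) = 9/2. On the right, S_1'(0) = b, so b = 9/2.

4.5000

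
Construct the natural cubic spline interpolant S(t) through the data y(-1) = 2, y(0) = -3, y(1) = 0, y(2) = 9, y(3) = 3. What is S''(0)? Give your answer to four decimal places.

8.6786

With σ_i denoting the second derivative at x_i, h_i = 1, 1, 1, 1, and Δ_i = (y_(i+1) − y_i)/h_i = -5, 3, 9, -6:
  1·σ_0 + 4·σ_1 + 1·σ_2 = 6(Δ_1 - Δ_0) = 48
  1·σ_1 + 4·σ_2 + 1·σ_3 = 6(Δ_2 - Δ_1) = 36
  1·σ_2 + 4·σ_3 + 1·σ_4 = 6(Δ_3 - Δ_2) = -90
Natural end conditions: σ_0 = σ_4 = 0.
Forward elimination and back-substitution give σ_0 = 0, σ_1 = 243/28, σ_2 = 93/7, σ_3 = -723/28, σ_4 = 0.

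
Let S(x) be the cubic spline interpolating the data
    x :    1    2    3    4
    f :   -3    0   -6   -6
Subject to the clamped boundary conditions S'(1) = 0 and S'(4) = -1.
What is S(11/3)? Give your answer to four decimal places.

Let M_i = S''(x_i). Step sizes h_i = 1, 1, 1; slopes of the chords Δ_i = (y_(i+1) - y_i)/h_i = 3, -6, 0.
  1·M_0 + 4·M_1 + 1·M_2 = 6(Δ_1 - Δ_0) = -54
  1·M_1 + 4·M_2 + 1·M_3 = 6(Δ_2 - Δ_1) = 36
Clamped end conditions give two more equations: 2h_0·M_0 + h_0·M_1 = 6(Δ_0 - S'(1)) = 18 and h_2·M_2 + 2h_2·M_3 = 6(S'(4) - Δ_2) = -6.
Solving the tridiagonal system: M_0 = 308/15, M_1 = -346/15, M_2 = 266/15, M_3 = -178/15.
On [3, 4], S(x) = -6 - 59/15·(x - 3) + 133/15·(x - 3)² - 74/15·(x - 3)³.
With (x - 3) = 2/3: S(11/3) = -2488/405.

-6.1432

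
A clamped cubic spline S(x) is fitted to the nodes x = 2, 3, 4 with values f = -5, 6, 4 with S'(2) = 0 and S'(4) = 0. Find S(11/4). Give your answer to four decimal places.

3.3320

With σ_i denoting the second derivative at x_i, h_i = 1, 1, and Δ_i = (y_(i+1) − y_i)/h_i = 11, -2:
  1·σ_0 + 4·σ_1 + 1·σ_2 = 6(Δ_1 - Δ_0) = -78
Clamped end conditions give two more equations: 2h_0·σ_0 + h_0·σ_1 = 6(Δ_0 - S'(2)) = 66 and h_1·σ_1 + 2h_1·σ_2 = 6(S'(4) - Δ_1) = 12.
Solving: σ_0 = 105/2, σ_1 = -39, σ_2 = 51/2.
On [2, 3], S(x) = -5 + 0·(x - 2) + 105/4·(x - 2)² - 61/4·(x - 2)³.
With (x - 2) = 3/4: S(11/4) = 853/256.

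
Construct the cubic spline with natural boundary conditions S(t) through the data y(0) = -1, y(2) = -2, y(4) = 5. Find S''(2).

3

Put σ_i = S'' at the i-th knot. Here h = (2, 2) and Δ = (-1/2, 7/2), so the interior equations h_(i-1)·σ_(i-1) + 2(h_(i-1)+h_i)·σ_i + h_i·σ_(i+1) = 6(Δ_i − Δ_(i-1)) read
  2·σ_0 + 8·σ_1 + 2·σ_2 = 6(Δ_1 - Δ_0) = 24
Natural end conditions: σ_0 = σ_2 = 0.
Solving: σ_0 = 0, σ_1 = 3, σ_2 = 0.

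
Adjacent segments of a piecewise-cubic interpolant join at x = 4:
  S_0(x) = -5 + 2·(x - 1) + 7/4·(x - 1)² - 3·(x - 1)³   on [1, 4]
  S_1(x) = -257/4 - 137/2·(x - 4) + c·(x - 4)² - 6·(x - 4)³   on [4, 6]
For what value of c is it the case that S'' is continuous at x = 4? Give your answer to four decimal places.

-25.2500

S_0''(x) = 7/2 - 18·(x - 1), so S_0''(4) = -101/2. On the right, S_1''(4) = 2c, so c = -101/4.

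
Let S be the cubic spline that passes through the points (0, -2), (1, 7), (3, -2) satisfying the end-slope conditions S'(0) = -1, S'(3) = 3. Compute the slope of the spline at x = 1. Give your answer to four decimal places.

6.5833

Write M_i for S''(x_i). With h_i = 1, 2 and divided differences Δ_i = 9, -9/2, the continuity of S' gives the tridiagonal system
  1·M_0 + 6·M_1 + 2·M_2 = 6(Δ_1 - Δ_0) = -81
Clamped end conditions give two more equations: 2h_0·M_0 + h_0·M_1 = 6(Δ_0 - S'(0)) = 60 and h_1·M_1 + 2h_1·M_2 = 6(S'(3) - Δ_1) = 45.
Solving the tridiagonal system: M_0 = 269/6, M_1 = -89/3, M_2 = 313/12.
On [1, 3], S'(x) = b_1 + 2c_1·(x - 1) + 3d_1·(x - 1)² with b_1 = Δ_1 - h_1(2M_1 + M_2)/6 = 79/12, c_1 = M_1/2 = -89/6, d_1 = (M_2 - M_1)/(6h_1) = 223/48. So S'(1) = 79/12.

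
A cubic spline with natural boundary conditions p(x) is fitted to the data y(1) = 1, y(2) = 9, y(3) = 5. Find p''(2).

Let M_i = p''(x_i). Step sizes h_i = 1, 1; slopes of the chords Δ_i = (y_(i+1) - y_i)/h_i = 8, -4.
  1·M_0 + 4·M_1 + 1·M_2 = 6(Δ_1 - Δ_0) = -72
Natural end conditions: M_0 = M_2 = 0.
Solving: M_0 = 0, M_1 = -18, M_2 = 0.

-18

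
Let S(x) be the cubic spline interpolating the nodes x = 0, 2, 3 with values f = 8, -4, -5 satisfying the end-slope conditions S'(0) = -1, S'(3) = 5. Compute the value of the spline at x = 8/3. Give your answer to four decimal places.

-5.8889

Let M_i = S''(x_i). Step sizes h_i = 2, 1; slopes of the chords Δ_i = (y_(i+1) - y_i)/h_i = -6, -1.
  2·M_0 + 6·M_1 + 1·M_2 = 6(Δ_1 - Δ_0) = 30
Clamped end conditions give two more equations: 2h_0·M_0 + h_0·M_1 = 6(Δ_0 - S'(0)) = -30 and h_1·M_1 + 2h_1·M_2 = 6(S'(3) - Δ_1) = 36.
Solving the tridiagonal system: M_0 = -21/2, M_1 = 6, M_2 = 15.
On [2, 3], S(x) = -4 - 11/2·(x - 2) + 3·(x - 2)² + 3/2·(x - 2)³.
With (x - 2) = 2/3: S(8/3) = -53/9.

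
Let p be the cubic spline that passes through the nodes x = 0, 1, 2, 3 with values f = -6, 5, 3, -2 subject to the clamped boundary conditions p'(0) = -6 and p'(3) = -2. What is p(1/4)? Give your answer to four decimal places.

-5.5969

Write M_i for p''(x_i). With h_i = 1, 1, 1 and divided differences Δ_i = 11, -2, -5, the continuity of p' gives the tridiagonal system
  1·M_0 + 4·M_1 + 1·M_2 = 6(Δ_1 - Δ_0) = -78
  1·M_1 + 4·M_2 + 1·M_3 = 6(Δ_2 - Δ_1) = -18
Clamped end conditions give two more equations: 2h_0·M_0 + h_0·M_1 = 6(Δ_0 - p'(0)) = 102 and h_2·M_2 + 2h_2·M_3 = 6(p'(3) - Δ_2) = 18.
Forward elimination and back-substitution give M_0 = 1048/15, M_1 = -566/15, M_2 = 46/15, M_3 = 112/15.
On [0, 1], p(x) = -6 - 6·x + 524/15·x² - 269/15·x³.
With x = 1/4: p(1/4) = -1791/320.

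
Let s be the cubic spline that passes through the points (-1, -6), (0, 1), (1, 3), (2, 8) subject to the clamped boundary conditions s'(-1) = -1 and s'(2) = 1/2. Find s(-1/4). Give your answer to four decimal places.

Write M_i for s''(x_i). With h_i = 1, 1, 1 and divided differences Δ_i = 7, 2, 5, the continuity of s' gives the tridiagonal system
  1·M_0 + 4·M_1 + 1·M_2 = 6(Δ_1 - Δ_0) = -30
  1·M_1 + 4·M_2 + 1·M_3 = 6(Δ_2 - Δ_1) = 18
Clamped end conditions give two more equations: 2h_0·M_0 + h_0·M_1 = 6(Δ_0 - s'(-1)) = 48 and h_2·M_2 + 2h_2·M_3 = 6(s'(2) - Δ_2) = -27.
Hence M_0 = 169/5, M_1 = -98/5, M_2 = 73/5, M_3 = -104/5.
On [-1, 0], s(x) = -6 - 1·(x + 1) + 169/10·(x + 1)² - 89/10·(x + 1)³.
With (x + 1) = 3/4: s(-1/4) = -639/640.

-0.9984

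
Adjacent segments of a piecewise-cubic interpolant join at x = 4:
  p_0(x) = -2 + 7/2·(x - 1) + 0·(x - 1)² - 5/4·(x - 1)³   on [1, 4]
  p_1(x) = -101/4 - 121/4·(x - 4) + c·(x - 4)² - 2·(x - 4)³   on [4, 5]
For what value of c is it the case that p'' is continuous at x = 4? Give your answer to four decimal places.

p_0''(x) = 0 - 15/2·(x - 1), so p_0''(4) = -45/2. On the right, p_1''(4) = 2c, so c = -45/4.

-11.2500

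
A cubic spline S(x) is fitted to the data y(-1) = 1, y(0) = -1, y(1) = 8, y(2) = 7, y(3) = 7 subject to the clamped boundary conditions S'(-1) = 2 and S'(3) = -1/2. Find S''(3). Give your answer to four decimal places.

Write M_i for S''(x_i). With h_i = 1, 1, 1, 1 and divided differences Δ_i = -2, 9, -1, 0, the continuity of S' gives the tridiagonal system
  1·M_0 + 4·M_1 + 1·M_2 = 6(Δ_1 - Δ_0) = 66
  1·M_1 + 4·M_2 + 1·M_3 = 6(Δ_2 - Δ_1) = -60
  1·M_2 + 4·M_3 + 1·M_4 = 6(Δ_3 - Δ_2) = 6
Clamped end conditions give two more equations: 2h_0·M_0 + h_0·M_1 = 6(Δ_0 - S'(-1)) = -24 and h_3·M_3 + 2h_3·M_4 = 6(S'(3) - Δ_3) = -3.
Hence M_0 = -1493/56, M_1 = 821/28, M_2 = -197/8, M_3 = 257/28, M_4 = -341/56.

-6.0893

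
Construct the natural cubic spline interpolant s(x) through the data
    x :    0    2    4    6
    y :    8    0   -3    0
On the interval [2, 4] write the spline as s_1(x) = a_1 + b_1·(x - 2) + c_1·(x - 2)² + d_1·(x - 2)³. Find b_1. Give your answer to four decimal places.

Put M_i = s'' at the i-th knot. Here h = (2, 2, 2) and Δ = (-4, -3/2, 3/2), so the interior equations h_(i-1)·M_(i-1) + 2(h_(i-1)+h_i)·M_i + h_i·M_(i+1) = 6(Δ_i − Δ_(i-1)) read
  2·M_0 + 8·M_1 + 2·M_2 = 6(Δ_1 - Δ_0) = 15
  2·M_1 + 8·M_2 + 2·M_3 = 6(Δ_2 - Δ_1) = 18
Natural end conditions: M_0 = M_3 = 0.
Solving the tridiagonal system: M_0 = 0, M_1 = 7/5, M_2 = 19/10, M_3 = 0.
On [2, 4], with s_1(x) = a_1 + b_1·(x - 2) + c_1·(x - 2)² + d_1·(x - 2)³: c_1 = M_1/2 = 7/10, d_1 = (M_2 - M_1)/(6h_1) = 1/24, b_1 = Δ_1 - h_1(2M_1 + M_2)/6 = -46/15.

-3.0667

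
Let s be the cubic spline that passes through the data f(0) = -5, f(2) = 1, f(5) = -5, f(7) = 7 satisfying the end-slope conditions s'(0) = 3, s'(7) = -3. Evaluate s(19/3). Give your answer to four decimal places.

5.5463

Put M_i = s'' at the i-th knot. Here h = (2, 3, 2) and Δ = (3, -2, 6), so the interior equations h_(i-1)·M_(i-1) + 2(h_(i-1)+h_i)·M_i + h_i·M_(i+1) = 6(Δ_i − Δ_(i-1)) read
  2·M_0 + 10·M_1 + 3·M_2 = 6(Δ_1 - Δ_0) = -30
  3·M_1 + 10·M_2 + 2·M_3 = 6(Δ_2 - Δ_1) = 48
Clamped end conditions give two more equations: 2h_0·M_0 + h_0·M_1 = 6(Δ_0 - s'(0)) = 0 and h_2·M_2 + 2h_2·M_3 = 6(s'(7) - Δ_2) = -54.
Forward elimination and back-substitution give M_0 = 55/16, M_1 = -55/8, M_2 = 85/8, M_3 = -301/16.
On [5, 7], s(x) = -5 + 83/16·(x - 5) + 85/16·(x - 5)² - 157/64·(x - 5)³.
With (x - 5) = 4/3: s(19/3) = 599/108.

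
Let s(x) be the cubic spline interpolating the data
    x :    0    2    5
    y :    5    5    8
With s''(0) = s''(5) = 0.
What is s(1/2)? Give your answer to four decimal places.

Write M_i for s''(x_i). With h_i = 2, 3 and divided differences Δ_i = 0, 1, the continuity of s' gives the tridiagonal system
  2·M_0 + 10·M_1 + 3·M_2 = 6(Δ_1 - Δ_0) = 6
Natural end conditions: M_0 = M_2 = 0.
Solving: M_0 = 0, M_1 = 3/5, M_2 = 0.
On [0, 2], s(x) = 5 - 1/5·x + 0·x² + 1/20·x³.
With x = 1/2: s(1/2) = 157/32.

4.9063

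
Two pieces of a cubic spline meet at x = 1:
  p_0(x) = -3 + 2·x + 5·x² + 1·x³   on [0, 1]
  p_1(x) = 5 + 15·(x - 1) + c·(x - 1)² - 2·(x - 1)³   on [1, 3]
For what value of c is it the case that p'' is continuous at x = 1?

8

p_0''(x) = 10 + 6·x, so p_0''(1) = 16. On the right, p_1''(1) = 2c, so c = 8.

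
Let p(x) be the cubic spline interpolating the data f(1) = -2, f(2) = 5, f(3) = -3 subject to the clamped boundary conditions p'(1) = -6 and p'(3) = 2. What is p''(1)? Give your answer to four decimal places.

Write M_i for p''(x_i). With h_i = 1, 1 and divided differences Δ_i = 7, -8, the continuity of p' gives the tridiagonal system
  1·M_0 + 4·M_1 + 1·M_2 = 6(Δ_1 - Δ_0) = -90
Clamped end conditions give two more equations: 2h_0·M_0 + h_0·M_1 = 6(Δ_0 - p'(1)) = 78 and h_1·M_1 + 2h_1·M_2 = 6(p'(3) - Δ_1) = 60.
Hence M_0 = 131/2, M_1 = -53, M_2 = 113/2.

65.5000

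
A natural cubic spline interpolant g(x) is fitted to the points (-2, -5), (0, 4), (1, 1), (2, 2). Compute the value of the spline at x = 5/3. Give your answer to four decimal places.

With M_i denoting the second derivative at x_i, h_i = 2, 1, 1, and Δ_i = (y_(i+1) − y_i)/h_i = 9/2, -3, 1:
  2·M_0 + 6·M_1 + 1·M_2 = 6(Δ_1 - Δ_0) = -45
  1·M_1 + 4·M_2 + 1·M_3 = 6(Δ_2 - Δ_1) = 24
Natural end conditions: M_0 = M_3 = 0.
Solving the tridiagonal system: M_0 = 0, M_1 = -204/23, M_2 = 189/23, M_3 = 0.
On [1, 2], g(x) = 1 - 40/23·(x - 1) + 189/46·(x - 1)² - 63/46·(x - 1)³.
With (x - 1) = 2/3: g(5/3) = 29/23.

1.2609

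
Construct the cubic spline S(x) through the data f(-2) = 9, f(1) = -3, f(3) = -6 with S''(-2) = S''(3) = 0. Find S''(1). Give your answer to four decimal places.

Write m_i for S''(x_i). With h_i = 3, 2 and divided differences Δ_i = -4, -3/2, the continuity of S' gives the tridiagonal system
  3·m_0 + 10·m_1 + 2·m_2 = 6(Δ_1 - Δ_0) = 15
Natural end conditions: m_0 = m_2 = 0.
Hence m_0 = 0, m_1 = 3/2, m_2 = 0.

1.5000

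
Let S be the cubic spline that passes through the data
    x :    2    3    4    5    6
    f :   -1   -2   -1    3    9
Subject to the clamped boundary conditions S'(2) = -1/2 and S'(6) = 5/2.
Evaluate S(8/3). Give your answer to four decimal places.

Put M_i = S'' at the i-th knot. Here h = (1, 1, 1, 1) and Δ = (-1, 1, 4, 6), so the interior equations h_(i-1)·M_(i-1) + 2(h_(i-1)+h_i)·M_i + h_i·M_(i+1) = 6(Δ_i − Δ_(i-1)) read
  1·M_0 + 4·M_1 + 1·M_2 = 6(Δ_1 - Δ_0) = 12
  1·M_1 + 4·M_2 + 1·M_3 = 6(Δ_2 - Δ_1) = 18
  1·M_2 + 4·M_3 + 1·M_4 = 6(Δ_3 - Δ_2) = 12
Clamped end conditions give two more equations: 2h_0·M_0 + h_0·M_1 = 6(Δ_0 - S'(2)) = -3 and h_3·M_3 + 2h_3·M_4 = 6(S'(6) - Δ_3) = -21.
Hence M_0 = -87/28, M_1 = 45/14, M_2 = 9/4, M_3 = 81/14, M_4 = -375/28.
On [2, 3], S(x) = -1 - 1/2·(x - 2) - 87/56·(x - 2)² + 59/56·(x - 2)³.
With (x - 2) = 2/3: S(8/3) = -647/378.

-1.7116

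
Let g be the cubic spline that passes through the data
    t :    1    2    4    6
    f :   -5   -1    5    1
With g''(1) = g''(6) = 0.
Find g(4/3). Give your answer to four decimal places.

-3.6801

With M_i denoting the second derivative at x_i, h_i = 1, 2, 2, and Δ_i = (y_(i+1) − y_i)/h_i = 4, 3, -2:
  1·M_0 + 6·M_1 + 2·M_2 = 6(Δ_1 - Δ_0) = -6
  2·M_1 + 8·M_2 + 2·M_3 = 6(Δ_2 - Δ_1) = -30
Natural end conditions: M_0 = M_3 = 0.
Hence M_0 = 0, M_1 = 3/11, M_2 = -42/11, M_3 = 0.
On [1, 2], g(t) = -5 + 87/22·(t - 1) + 0·(t - 1)² + 1/22·(t - 1)³.
With (t - 1) = 1/3: g(4/3) = -1093/297.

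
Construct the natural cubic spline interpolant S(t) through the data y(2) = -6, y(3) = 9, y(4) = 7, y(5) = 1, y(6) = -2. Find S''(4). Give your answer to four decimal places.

Let M_i = S''(x_i). Step sizes h_i = 1, 1, 1, 1; slopes of the chords Δ_i = (y_(i+1) - y_i)/h_i = 15, -2, -6, -3.
  1·M_0 + 4·M_1 + 1·M_2 = 6(Δ_1 - Δ_0) = -102
  1·M_1 + 4·M_2 + 1·M_3 = 6(Δ_2 - Δ_1) = -24
  1·M_2 + 4·M_3 + 1·M_4 = 6(Δ_3 - Δ_2) = 18
Natural end conditions: M_0 = M_4 = 0.
Solving: M_0 = 0, M_1 = -177/7, M_2 = -6/7, M_3 = 33/7, M_4 = 0.

-0.8571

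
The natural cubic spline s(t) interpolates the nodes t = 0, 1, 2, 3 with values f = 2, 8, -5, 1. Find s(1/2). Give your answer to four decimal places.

Write m_i for s''(x_i). With h_i = 1, 1, 1 and divided differences Δ_i = 6, -13, 6, the continuity of s' gives the tridiagonal system
  1·m_0 + 4·m_1 + 1·m_2 = 6(Δ_1 - Δ_0) = -114
  1·m_1 + 4·m_2 + 1·m_3 = 6(Δ_2 - Δ_1) = 114
Natural end conditions: m_0 = m_3 = 0.
Hence m_0 = 0, m_1 = -38, m_2 = 38, m_3 = 0.
On [0, 1], s(t) = 2 + 37/3·t + 0·t² - 19/3·t³.
With t = 1/2: s(1/2) = 59/8.

7.3750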